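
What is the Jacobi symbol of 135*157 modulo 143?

-1

By multiplicativity, (135·157/143) = (135/143)·(157/143).
First factor (135/143):
Both 135 ≡ 3 and 143 ≡ 3 (mod 4), so reciprocity gives (135/143) = -(143/135). Reduce: 143 ≡ 8 (mod 135). Now have -(8/135).
Factor out 2: 8 = 2^3. Since 135 ≡ 7 (mod 8), (2/135) = +1, and (2/135)^3 = +1. Now have -(1/135).
(1/135) = 1. Collecting the sign factors: -1.
Second factor (157/143):
Reduce the numerator: 157 ≡ 14 (mod 143), so (157/143) = (14/143).
Factor out 2: 14 = 2·7. Since 143 ≡ 7 (mod 8), (2/143) = +1. Now have (7/143).
Both 7 ≡ 3 and 143 ≡ 3 (mod 4), so reciprocity gives (7/143) = -(143/7). Reduce: 143 ≡ 3 (mod 7). Now have -(3/7).
Both 3 ≡ 3 and 7 ≡ 3 (mod 4), so reciprocity gives (3/7) = -(7/3). Reduce: 7 ≡ 1 (mod 3). Now have (1/3).
(1/3) = 1. Collecting the sign factors: 1.
Product: (-1)·(1) = -1.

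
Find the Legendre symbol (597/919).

(597/919)
  = (919/597)    [QR: 597 ≡ 1 mod 4, sign kept]
  = (322/597)    [919 ≡ 322 mod 597]
  = -(161/597)    [597 ≡ 5 mod 8 ⇒ (2/597) = -1]
  = -(597/161)    [QR: 161 ≡ 1 mod 4, sign kept]
  = -(114/161)    [597 ≡ 114 mod 161]
  = -(57/161)    [161 ≡ 1 mod 8 ⇒ (2/161) = +1]
  = -(161/57)    [QR: 57 ≡ 1 mod 4, sign kept]
  = -(47/57)    [161 ≡ 47 mod 57]
  = -(57/47)    [QR: 57 ≡ 1 mod 4, sign kept]
  = -(10/47)    [57 ≡ 10 mod 47]
  = -(5/47)    [47 ≡ 7 mod 8 ⇒ (2/47) = +1]
  = -(47/5)    [QR: 5 ≡ 1 mod 4, sign kept]
  = -(2/5)    [47 ≡ 2 mod 5]
  = (1/5)    [5 ≡ 5 mod 8 ⇒ (2/5) = -1]
  = 1    [(1/5) = 1]

1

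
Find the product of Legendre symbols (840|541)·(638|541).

By multiplicativity, (840·638|541) = (840|541)·(638|541).
First factor (840|541):
Reduce the numerator: 840 ≡ 299 (mod 541), so (840|541) = (299|541).
541 ≡ 1 (mod 4), so quadratic reciprocity gives (299|541) = (541|299). Reduce: 541 ≡ 242 (mod 299). Now have (242|299).
Factor out 2: 242 = 2·121. Since 299 ≡ 3 (mod 8), (2|299) = -1. Now have -(121|299).
121 ≡ 1 (mod 4), so quadratic reciprocity gives (121|299) = (299|121). Reduce: 299 ≡ 57 (mod 121). Now have -(57|121).
57 ≡ 1 (mod 4), so quadratic reciprocity gives (57|121) = (121|57). Reduce: 121 ≡ 7 (mod 57). Now have -(7|57).
57 ≡ 1 (mod 4), so quadratic reciprocity gives (7|57) = (57|7). Reduce: 57 ≡ 1 (mod 7). Now have -(1|7).
(1|7) = 1. Collecting the sign factors: -1.
Second factor (638|541):
Reduce the numerator: 638 ≡ 97 (mod 541), so (638|541) = (97|541).
97 ≡ 1 (mod 4), so quadratic reciprocity gives (97|541) = (541|97). Reduce: 541 ≡ 56 (mod 97). Now have (56|97).
Factor out 2: 56 = 2^3·7. Since 97 ≡ 1 (mod 8), (2|97) = +1, and (2|97)^3 = +1. Now have (7|97).
97 ≡ 1 (mod 4), so quadratic reciprocity gives (7|97) = (97|7). Reduce: 97 ≡ 6 (mod 7). Now have (6|7).
Factor out 2: 6 = 2·3. Since 7 ≡ 7 (mod 8), (2|7) = +1. Now have (3|7).
Both 3 ≡ 3 and 7 ≡ 3 (mod 4), so reciprocity gives (3|7) = -(7|3). Reduce: 7 ≡ 1 (mod 3). Now have -(1|3).
(1|3) = 1. Collecting the sign factors: -1.
Product: (-1)·(-1) = 1.

1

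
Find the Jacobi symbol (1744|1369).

1

Reduce the numerator: 1744 ≡ 375 (mod 1369), so (1744|1369) = (375|1369).
1369 ≡ 1 (mod 4), so quadratic reciprocity gives (375|1369) = (1369|375). Reduce: 1369 ≡ 244 (mod 375). Now have (244|375).
Factor out 2: 244 = 2^2·61. Since 375 ≡ 7 (mod 8), (2|375) = +1, and (2|375)^2 = +1. Now have (61|375).
61 ≡ 1 (mod 4), so quadratic reciprocity gives (61|375) = (375|61). Reduce: 375 ≡ 9 (mod 61). Now have (9|61).
9 ≡ 1 (mod 4), so quadratic reciprocity gives (9|61) = (61|9). Reduce: 61 ≡ 7 (mod 9). Now have (7|9).
9 ≡ 1 (mod 4), so quadratic reciprocity gives (7|9) = (9|7). Reduce: 9 ≡ 2 (mod 7). Now have (2|7).
Factor out 2: 2 = 2. Since 7 ≡ 7 (mod 8), (2|7) = +1. Now have (1|7).
(1|7) = 1. Collecting the sign factors: 1.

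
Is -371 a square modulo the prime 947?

Reduce the numerator: -371 ≡ 576 (mod 947), so (-371/947) = (576/947).
Factor out 2: 576 = 2^6·9. Since 947 ≡ 3 (mod 8), (2/947) = -1, and (2/947)^6 = +1. Now have (9/947).
9 ≡ 1 (mod 4), so quadratic reciprocity gives (9/947) = (947/9). Reduce: 947 ≡ 2 (mod 9). Now have (2/9).
Factor out 2: 2 = 2. Since 9 ≡ 1 (mod 8), (2/9) = +1. Now have (1/9).
(1/9) = 1. Collecting the sign factors: 1.
The Legendre symbol is 1, so x^2 ≡ -371 (mod 947) has solution.

yes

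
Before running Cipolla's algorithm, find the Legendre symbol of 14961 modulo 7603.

1

(14961/7603)
  = (7358/7603)    [14961 ≡ 7358 mod 7603]
  = -(3679/7603)    [7603 ≡ 3 mod 8 ⇒ (2/7603) = -1]
  = (7603/3679)    [QR: both ≡ 3 mod 4, sign flips]
  = (245/3679)    [7603 ≡ 245 mod 3679]
  = (3679/245)    [QR: 245 ≡ 1 mod 4, sign kept]
  = (4/245)    [3679 ≡ 4 mod 245]
  = (1/245)    [245 ≡ 5 mod 8 ⇒ (2/245)^2 = +1]
  = 1    [(1/245) = 1]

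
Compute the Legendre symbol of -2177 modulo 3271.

Reduce the numerator: -2177 ≡ 1094 (mod 3271), so (-2177 / 3271) = (1094 / 3271).
Factor out 2: 1094 = 2·547. Since 3271 ≡ 7 (mod 8), (2 / 3271) = +1. Now have (547 / 3271).
Both 547 ≡ 3 and 3271 ≡ 3 (mod 4), so reciprocity gives (547 / 3271) = -(3271 / 547). Reduce: 3271 ≡ 536 (mod 547). Now have -(536 / 547).
Factor out 2: 536 = 2^3·67. Since 547 ≡ 3 (mod 8), (2 / 547) = -1, and (2 / 547)^3 = -1. Now have (67 / 547).
Both 67 ≡ 3 and 547 ≡ 3 (mod 4), so reciprocity gives (67 / 547) = -(547 / 67). Reduce: 547 ≡ 11 (mod 67). Now have -(11 / 67).
Both 11 ≡ 3 and 67 ≡ 3 (mod 4), so reciprocity gives (11 / 67) = -(67 / 11). Reduce: 67 ≡ 1 (mod 11). Now have (1 / 11).
(1 / 11) = 1. Collecting the sign factors: 1.

1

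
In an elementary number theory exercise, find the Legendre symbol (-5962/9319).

-1

(-5962/9319)
  = (3357/9319)    [-5962 ≡ 3357 mod 9319]
  = (9319/3357)    [QR: 3357 ≡ 1 mod 4, sign kept]
  = (2605/3357)    [9319 ≡ 2605 mod 3357]
  = (3357/2605)    [QR: 2605 ≡ 1 mod 4, sign kept]
  = (752/2605)    [3357 ≡ 752 mod 2605]
  = (47/2605)    [2605 ≡ 5 mod 8 ⇒ (2/2605)^4 = +1]
  = (2605/47)    [QR: 2605 ≡ 1 mod 4, sign kept]
  = (20/47)    [2605 ≡ 20 mod 47]
  = (5/47)    [47 ≡ 7 mod 8 ⇒ (2/47)^2 = +1]
  = (47/5)    [QR: 5 ≡ 1 mod 4, sign kept]
  = (2/5)    [47 ≡ 2 mod 5]
  = -(1/5)    [5 ≡ 5 mod 8 ⇒ (2/5) = -1]
  = -1    [(1/5) = 1]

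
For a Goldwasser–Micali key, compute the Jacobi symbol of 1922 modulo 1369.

1

(1922|1369)
  = (553|1369)    [1922 ≡ 553 mod 1369]
  = (1369|553)    [QR: 553 ≡ 1 mod 4, sign kept]
  = (263|553)    [1369 ≡ 263 mod 553]
  = (553|263)    [QR: 553 ≡ 1 mod 4, sign kept]
  = (27|263)    [553 ≡ 27 mod 263]
  = -(263|27)    [QR: both ≡ 3 mod 4, sign flips]
  = -(20|27)    [263 ≡ 20 mod 27]
  = -(5|27)    [27 ≡ 3 mod 8 ⇒ (2|27)^2 = +1]
  = -(27|5)    [QR: 5 ≡ 1 mod 4, sign kept]
  = -(2|5)    [27 ≡ 2 mod 5]
  = (1|5)    [5 ≡ 5 mod 8 ⇒ (2|5) = -1]
  = 1    [(1|5) = 1]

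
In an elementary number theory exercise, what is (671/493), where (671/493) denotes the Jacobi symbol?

1

(671/493)
  = (178/493)    [671 ≡ 178 mod 493]
  = -(89/493)    [493 ≡ 5 mod 8 ⇒ (2/493) = -1]
  = -(493/89)    [QR: 89 ≡ 1 mod 4, sign kept]
  = -(48/89)    [493 ≡ 48 mod 89]
  = -(3/89)    [89 ≡ 1 mod 8 ⇒ (2/89)^4 = +1]
  = -(89/3)    [QR: 89 ≡ 1 mod 4, sign kept]
  = -(2/3)    [89 ≡ 2 mod 3]
  = (1/3)    [3 ≡ 3 mod 8 ⇒ (2/3) = -1]
  = 1    [(1/3) = 1]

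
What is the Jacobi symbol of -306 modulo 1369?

Reduce the numerator: -306 ≡ 1063 (mod 1369), so (-306/1369) = (1063/1369).
1369 ≡ 1 (mod 4), so quadratic reciprocity gives (1063/1369) = (1369/1063). Reduce: 1369 ≡ 306 (mod 1063). Now have (306/1063).
Factor out 2: 306 = 2·153. Since 1063 ≡ 7 (mod 8), (2/1063) = +1. Now have (153/1063).
153 ≡ 1 (mod 4), so quadratic reciprocity gives (153/1063) = (1063/153). Reduce: 1063 ≡ 145 (mod 153). Now have (145/153).
145 ≡ 1 (mod 4), so quadratic reciprocity gives (145/153) = (153/145). Reduce: 153 ≡ 8 (mod 145). Now have (8/145).
Factor out 2: 8 = 2^3. Since 145 ≡ 1 (mod 8), (2/145) = +1, and (2/145)^3 = +1. Now have (1/145).
(1/145) = 1. Collecting the sign factors: 1.

1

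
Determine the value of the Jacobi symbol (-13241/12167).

-1

(-13241/12167)
  = (11093/12167)    [-13241 ≡ 11093 mod 12167]
  = (12167/11093)    [QR: 11093 ≡ 1 mod 4, sign kept]
  = (1074/11093)    [12167 ≡ 1074 mod 11093]
  = -(537/11093)    [11093 ≡ 5 mod 8 ⇒ (2/11093) = -1]
  = -(11093/537)    [QR: 537 ≡ 1 mod 4, sign kept]
  = -(353/537)    [11093 ≡ 353 mod 537]
  = -(537/353)    [QR: 353 ≡ 1 mod 4, sign kept]
  = -(184/353)    [537 ≡ 184 mod 353]
  = -(23/353)    [353 ≡ 1 mod 8 ⇒ (2/353)^3 = +1]
  = -(353/23)    [QR: 353 ≡ 1 mod 4, sign kept]
  = -(8/23)    [353 ≡ 8 mod 23]
  = -(1/23)    [23 ≡ 7 mod 8 ⇒ (2/23)^3 = +1]
  = -1    [(1/23) = 1]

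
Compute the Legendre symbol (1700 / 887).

-1

Reduce the numerator: 1700 ≡ 813 (mod 887), so (1700 / 887) = (813 / 887).
813 ≡ 1 (mod 4), so quadratic reciprocity gives (813 / 887) = (887 / 813). Reduce: 887 ≡ 74 (mod 813). Now have (74 / 813).
Factor out 2: 74 = 2·37. Since 813 ≡ 5 (mod 8), (2 / 813) = -1. Now have -(37 / 813).
37 ≡ 1 (mod 4), so quadratic reciprocity gives (37 / 813) = (813 / 37). Reduce: 813 ≡ 36 (mod 37). Now have -(36 / 37).
Factor out 2: 36 = 2^2·9. Since 37 ≡ 5 (mod 8), (2 / 37) = -1, and (2 / 37)^2 = +1. Now have -(9 / 37).
9 ≡ 1 (mod 4), so quadratic reciprocity gives (9 / 37) = (37 / 9). Reduce: 37 ≡ 1 (mod 9). Now have -(1 / 9).
(1 / 9) = 1. Collecting the sign factors: -1.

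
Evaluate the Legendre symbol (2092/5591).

-1

(2092/5591)
  = (523/5591)    [5591 ≡ 7 mod 8 ⇒ (2/5591)^2 = +1]
  = -(5591/523)    [QR: both ≡ 3 mod 4, sign flips]
  = -(361/523)    [5591 ≡ 361 mod 523]
  = -(523/361)    [QR: 361 ≡ 1 mod 4, sign kept]
  = -(162/361)    [523 ≡ 162 mod 361]
  = -(81/361)    [361 ≡ 1 mod 8 ⇒ (2/361) = +1]
  = -(361/81)    [QR: 81 ≡ 1 mod 4, sign kept]
  = -(37/81)    [361 ≡ 37 mod 81]
  = -(81/37)    [QR: 37 ≡ 1 mod 4, sign kept]
  = -(7/37)    [81 ≡ 7 mod 37]
  = -(37/7)    [QR: 37 ≡ 1 mod 4, sign kept]
  = -(2/7)    [37 ≡ 2 mod 7]
  = -(1/7)    [7 ≡ 7 mod 8 ⇒ (2/7) = +1]
  = -1    [(1/7) = 1]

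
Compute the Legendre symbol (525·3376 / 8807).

-1

By multiplicativity, (525·3376 / 8807) = (525 / 8807)·(3376 / 8807).
First factor (525 / 8807):
(525 / 8807)
  = (8807 / 525)    [QR: 525 ≡ 1 mod 4, sign kept]
  = (407 / 525)    [8807 ≡ 407 mod 525]
  = (525 / 407)    [QR: 525 ≡ 1 mod 4, sign kept]
  = (118 / 407)    [525 ≡ 118 mod 407]
  = (59 / 407)    [407 ≡ 7 mod 8 ⇒ (2 / 407) = +1]
  = -(407 / 59)    [QR: both ≡ 3 mod 4, sign flips]
  = -(53 / 59)    [407 ≡ 53 mod 59]
  = -(59 / 53)    [QR: 53 ≡ 1 mod 4, sign kept]
  = -(6 / 53)    [59 ≡ 6 mod 53]
  = (3 / 53)    [53 ≡ 5 mod 8 ⇒ (2 / 53) = -1]
  = (53 / 3)    [QR: 53 ≡ 1 mod 4, sign kept]
  = (2 / 3)    [53 ≡ 2 mod 3]
  = -(1 / 3)    [3 ≡ 3 mod 8 ⇒ (2 / 3) = -1]
  = -1    [(1 / 3) = 1]
Second factor (3376 / 8807):
(3376 / 8807)
  = (211 / 8807)    [8807 ≡ 7 mod 8 ⇒ (2 / 8807)^4 = +1]
  = -(8807 / 211)    [QR: both ≡ 3 mod 4, sign flips]
  = -(156 / 211)    [8807 ≡ 156 mod 211]
  = -(39 / 211)    [211 ≡ 3 mod 8 ⇒ (2 / 211)^2 = +1]
  = (211 / 39)    [QR: both ≡ 3 mod 4, sign flips]
  = (16 / 39)    [211 ≡ 16 mod 39]
  = (1 / 39)    [39 ≡ 7 mod 8 ⇒ (2 / 39)^4 = +1]
  = 1    [(1 / 39) = 1]
Product: (-1)·(1) = -1.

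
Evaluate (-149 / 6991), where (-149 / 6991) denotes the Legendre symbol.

1

Reduce the numerator: -149 ≡ 6842 (mod 6991), so (-149 / 6991) = (6842 / 6991).
Factor out 2: 6842 = 2·3421. Since 6991 ≡ 7 (mod 8), (2 / 6991) = +1. Now have (3421 / 6991).
3421 ≡ 1 (mod 4), so quadratic reciprocity gives (3421 / 6991) = (6991 / 3421). Reduce: 6991 ≡ 149 (mod 3421). Now have (149 / 3421).
149 ≡ 1 (mod 4), so quadratic reciprocity gives (149 / 3421) = (3421 / 149). Reduce: 3421 ≡ 143 (mod 149). Now have (143 / 149).
149 ≡ 1 (mod 4), so quadratic reciprocity gives (143 / 149) = (149 / 143). Reduce: 149 ≡ 6 (mod 143). Now have (6 / 143).
Factor out 2: 6 = 2·3. Since 143 ≡ 7 (mod 8), (2 / 143) = +1. Now have (3 / 143).
Both 3 ≡ 3 and 143 ≡ 3 (mod 4), so reciprocity gives (3 / 143) = -(143 / 3). Reduce: 143 ≡ 2 (mod 3). Now have -(2 / 3).
Factor out 2: 2 = 2. Since 3 ≡ 3 (mod 8), (2 / 3) = -1. Now have (1 / 3).
(1 / 3) = 1. Collecting the sign factors: 1.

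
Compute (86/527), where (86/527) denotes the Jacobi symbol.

-1

Factor out 2: 86 = 2·43. Since 527 ≡ 7 (mod 8), (2/527) = +1. Now have (43/527).
Both 43 ≡ 3 and 527 ≡ 3 (mod 4), so reciprocity gives (43/527) = -(527/43). Reduce: 527 ≡ 11 (mod 43). Now have -(11/43).
Both 11 ≡ 3 and 43 ≡ 3 (mod 4), so reciprocity gives (11/43) = -(43/11). Reduce: 43 ≡ 10 (mod 11). Now have (10/11).
Factor out 2: 10 = 2·5. Since 11 ≡ 3 (mod 8), (2/11) = -1. Now have -(5/11).
5 ≡ 1 (mod 4), so quadratic reciprocity gives (5/11) = (11/5). Reduce: 11 ≡ 1 (mod 5). Now have -(1/5).
(1/5) = 1. Collecting the sign factors: -1.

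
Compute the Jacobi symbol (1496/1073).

-1

(1496/1073)
  = (423/1073)    [1496 ≡ 423 mod 1073]
  = (1073/423)    [QR: 1073 ≡ 1 mod 4, sign kept]
  = (227/423)    [1073 ≡ 227 mod 423]
  = -(423/227)    [QR: both ≡ 3 mod 4, sign flips]
  = -(196/227)    [423 ≡ 196 mod 227]
  = -(49/227)    [227 ≡ 3 mod 8 ⇒ (2/227)^2 = +1]
  = -(227/49)    [QR: 49 ≡ 1 mod 4, sign kept]
  = -(31/49)    [227 ≡ 31 mod 49]
  = -(49/31)    [QR: 49 ≡ 1 mod 4, sign kept]
  = -(18/31)    [49 ≡ 18 mod 31]
  = -(9/31)    [31 ≡ 7 mod 8 ⇒ (2/31) = +1]
  = -(31/9)    [QR: 9 ≡ 1 mod 4, sign kept]
  = -(4/9)    [31 ≡ 4 mod 9]
  = -(1/9)    [9 ≡ 1 mod 8 ⇒ (2/9)^2 = +1]
  = -1    [(1/9) = 1]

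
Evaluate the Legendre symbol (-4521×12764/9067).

By multiplicativity, (-4521·12764/9067) = (-4521/9067)·(12764/9067).
First factor (-4521/9067):
Reduce the numerator: -4521 ≡ 4546 (mod 9067), so (-4521/9067) = (4546/9067).
Factor out 2: 4546 = 2·2273. Since 9067 ≡ 3 (mod 8), (2/9067) = -1. Now have -(2273/9067).
2273 ≡ 1 (mod 4), so quadratic reciprocity gives (2273/9067) = (9067/2273). Reduce: 9067 ≡ 2248 (mod 2273). Now have -(2248/2273).
Factor out 2: 2248 = 2^3·281. Since 2273 ≡ 1 (mod 8), (2/2273) = +1, and (2/2273)^3 = +1. Now have -(281/2273).
281 ≡ 1 (mod 4), so quadratic reciprocity gives (281/2273) = (2273/281). Reduce: 2273 ≡ 25 (mod 281). Now have -(25/281).
25 ≡ 1 (mod 4), so quadratic reciprocity gives (25/281) = (281/25). Reduce: 281 ≡ 6 (mod 25). Now have -(6/25).
Factor out 2: 6 = 2·3. Since 25 ≡ 1 (mod 8), (2/25) = +1. Now have -(3/25).
25 ≡ 1 (mod 4), so quadratic reciprocity gives (3/25) = (25/3). Reduce: 25 ≡ 1 (mod 3). Now have -(1/3).
(1/3) = 1. Collecting the sign factors: -1.
Second factor (12764/9067):
Reduce the numerator: 12764 ≡ 3697 (mod 9067), so (12764/9067) = (3697/9067).
3697 ≡ 1 (mod 4), so quadratic reciprocity gives (3697/9067) = (9067/3697). Reduce: 9067 ≡ 1673 (mod 3697). Now have (1673/3697).
1673 ≡ 1 (mod 4), so quadratic reciprocity gives (1673/3697) = (3697/1673). Reduce: 3697 ≡ 351 (mod 1673). Now have (351/1673).
1673 ≡ 1 (mod 4), so quadratic reciprocity gives (351/1673) = (1673/351). Reduce: 1673 ≡ 269 (mod 351). Now have (269/351).
269 ≡ 1 (mod 4), so quadratic reciprocity gives (269/351) = (351/269). Reduce: 351 ≡ 82 (mod 269). Now have (82/269).
Factor out 2: 82 = 2·41. Since 269 ≡ 5 (mod 8), (2/269) = -1. Now have -(41/269).
41 ≡ 1 (mod 4), so quadratic reciprocity gives (41/269) = (269/41). Reduce: 269 ≡ 23 (mod 41). Now have -(23/41).
41 ≡ 1 (mod 4), so quadratic reciprocity gives (23/41) = (41/23). Reduce: 41 ≡ 18 (mod 23). Now have -(18/23).
Factor out 2: 18 = 2·9. Since 23 ≡ 7 (mod 8), (2/23) = +1. Now have -(9/23).
9 ≡ 1 (mod 4), so quadratic reciprocity gives (9/23) = (23/9). Reduce: 23 ≡ 5 (mod 9). Now have -(5/9).
5 ≡ 1 (mod 4), so quadratic reciprocity gives (5/9) = (9/5). Reduce: 9 ≡ 4 (mod 5). Now have -(4/5).
Factor out 2: 4 = 2^2. Since 5 ≡ 5 (mod 8), (2/5) = -1, and (2/5)^2 = +1. Now have -(1/5).
(1/5) = 1. Collecting the sign factors: -1.
Product: (-1)·(-1) = 1.

1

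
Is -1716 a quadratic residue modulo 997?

no

Pull out -1: (-1716/997) = (-1/997)·(1716/997). Since 997 ≡ 1 (mod 4), (-1/997) = +1. Now have (1716/997).
Reduce the numerator: 1716 ≡ 719 (mod 997), so (1716/997) = (719/997).
997 ≡ 1 (mod 4), so quadratic reciprocity gives (719/997) = (997/719). Reduce: 997 ≡ 278 (mod 719). Now have (278/719).
Factor out 2: 278 = 2·139. Since 719 ≡ 7 (mod 8), (2/719) = +1. Now have (139/719).
Both 139 ≡ 3 and 719 ≡ 3 (mod 4), so reciprocity gives (139/719) = -(719/139). Reduce: 719 ≡ 24 (mod 139). Now have -(24/139).
Factor out 2: 24 = 2^3·3. Since 139 ≡ 3 (mod 8), (2/139) = -1, and (2/139)^3 = -1. Now have (3/139).
Both 3 ≡ 3 and 139 ≡ 3 (mod 4), so reciprocity gives (3/139) = -(139/3). Reduce: 139 ≡ 1 (mod 3). Now have -(1/3).
(1/3) = 1. Collecting the sign factors: -1.
The Legendre symbol is -1, so x^2 ≡ -1716 (mod 997) has no solution.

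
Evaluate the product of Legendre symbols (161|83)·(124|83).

By multiplicativity, (161·124|83) = (161|83)·(124|83).
First factor (161|83):
(161|83)
  = (78|83)    [161 ≡ 78 mod 83]
  = -(39|83)    [83 ≡ 3 mod 8 ⇒ (2|83) = -1]
  = (83|39)    [QR: both ≡ 3 mod 4, sign flips]
  = (5|39)    [83 ≡ 5 mod 39]
  = (39|5)    [QR: 5 ≡ 1 mod 4, sign kept]
  = (4|5)    [39 ≡ 4 mod 5]
  = (1|5)    [5 ≡ 5 mod 8 ⇒ (2|5)^2 = +1]
  = 1    [(1|5) = 1]
Second factor (124|83):
(124|83)
  = (41|83)    [124 ≡ 41 mod 83]
  = (83|41)    [QR: 41 ≡ 1 mod 4, sign kept]
  = (1|41)    [83 ≡ 1 mod 41]
  = 1    [(1|41) = 1]
Product: (1)·(1) = 1.

1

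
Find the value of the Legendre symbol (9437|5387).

-1

(9437|5387)
  = (4050|5387)    [9437 ≡ 4050 mod 5387]
  = -(2025|5387)    [5387 ≡ 3 mod 8 ⇒ (2|5387) = -1]
  = -(5387|2025)    [QR: 2025 ≡ 1 mod 4, sign kept]
  = -(1337|2025)    [5387 ≡ 1337 mod 2025]
  = -(2025|1337)    [QR: 1337 ≡ 1 mod 4, sign kept]
  = -(688|1337)    [2025 ≡ 688 mod 1337]
  = -(43|1337)    [1337 ≡ 1 mod 8 ⇒ (2|1337)^4 = +1]
  = -(1337|43)    [QR: 1337 ≡ 1 mod 4, sign kept]
  = -(4|43)    [1337 ≡ 4 mod 43]
  = -(1|43)    [43 ≡ 3 mod 8 ⇒ (2|43)^2 = +1]
  = -1    [(1|43) = 1]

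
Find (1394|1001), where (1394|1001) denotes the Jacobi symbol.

Reduce the numerator: 1394 ≡ 393 (mod 1001), so (1394|1001) = (393|1001).
393 ≡ 1 (mod 4), so quadratic reciprocity gives (393|1001) = (1001|393). Reduce: 1001 ≡ 215 (mod 393). Now have (215|393).
393 ≡ 1 (mod 4), so quadratic reciprocity gives (215|393) = (393|215). Reduce: 393 ≡ 178 (mod 215). Now have (178|215).
Factor out 2: 178 = 2·89. Since 215 ≡ 7 (mod 8), (2|215) = +1. Now have (89|215).
89 ≡ 1 (mod 4), so quadratic reciprocity gives (89|215) = (215|89). Reduce: 215 ≡ 37 (mod 89). Now have (37|89).
37 ≡ 1 (mod 4), so quadratic reciprocity gives (37|89) = (89|37). Reduce: 89 ≡ 15 (mod 37). Now have (15|37).
37 ≡ 1 (mod 4), so quadratic reciprocity gives (15|37) = (37|15). Reduce: 37 ≡ 7 (mod 15). Now have (7|15).
Both 7 ≡ 3 and 15 ≡ 3 (mod 4), so reciprocity gives (7|15) = -(15|7). Reduce: 15 ≡ 1 (mod 7). Now have -(1|7).
(1|7) = 1. Collecting the sign factors: -1.

-1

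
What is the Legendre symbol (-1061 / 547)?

(-1061 / 547)
  = -(1061 / 547)    [547 ≡ 3 mod 4 ⇒ (-1 / 547) = -1]
  = -(514 / 547)    [1061 ≡ 514 mod 547]
  = (257 / 547)    [547 ≡ 3 mod 8 ⇒ (2 / 547) = -1]
  = (547 / 257)    [QR: 257 ≡ 1 mod 4, sign kept]
  = (33 / 257)    [547 ≡ 33 mod 257]
  = (257 / 33)    [QR: 33 ≡ 1 mod 4, sign kept]
  = (26 / 33)    [257 ≡ 26 mod 33]
  = (13 / 33)    [33 ≡ 1 mod 8 ⇒ (2 / 33) = +1]
  = (33 / 13)    [QR: 13 ≡ 1 mod 4, sign kept]
  = (7 / 13)    [33 ≡ 7 mod 13]
  = (13 / 7)    [QR: 13 ≡ 1 mod 4, sign kept]
  = (6 / 7)    [13 ≡ 6 mod 7]
  = (3 / 7)    [7 ≡ 7 mod 8 ⇒ (2 / 7) = +1]
  = -(7 / 3)    [QR: both ≡ 3 mod 4, sign flips]
  = -(1 / 3)    [7 ≡ 1 mod 3]
  = -1    [(1 / 3) = 1]

-1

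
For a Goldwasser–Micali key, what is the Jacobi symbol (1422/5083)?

-1

Factor out 2: 1422 = 2·711. Since 5083 ≡ 3 (mod 8), (2/5083) = -1. Now have -(711/5083).
Both 711 ≡ 3 and 5083 ≡ 3 (mod 4), so reciprocity gives (711/5083) = -(5083/711). Reduce: 5083 ≡ 106 (mod 711). Now have (106/711).
Factor out 2: 106 = 2·53. Since 711 ≡ 7 (mod 8), (2/711) = +1. Now have (53/711).
53 ≡ 1 (mod 4), so quadratic reciprocity gives (53/711) = (711/53). Reduce: 711 ≡ 22 (mod 53). Now have (22/53).
Factor out 2: 22 = 2·11. Since 53 ≡ 5 (mod 8), (2/53) = -1. Now have -(11/53).
53 ≡ 1 (mod 4), so quadratic reciprocity gives (11/53) = (53/11). Reduce: 53 ≡ 9 (mod 11). Now have -(9/11).
9 ≡ 1 (mod 4), so quadratic reciprocity gives (9/11) = (11/9). Reduce: 11 ≡ 2 (mod 9). Now have -(2/9).
Factor out 2: 2 = 2. Since 9 ≡ 1 (mod 8), (2/9) = +1. Now have -(1/9).
(1/9) = 1. Collecting the sign factors: -1.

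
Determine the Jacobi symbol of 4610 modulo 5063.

1

Factor out 2: 4610 = 2·2305. Since 5063 ≡ 7 (mod 8), (2|5063) = +1. Now have (2305|5063).
2305 ≡ 1 (mod 4), so quadratic reciprocity gives (2305|5063) = (5063|2305). Reduce: 5063 ≡ 453 (mod 2305). Now have (453|2305).
453 ≡ 1 (mod 4), so quadratic reciprocity gives (453|2305) = (2305|453). Reduce: 2305 ≡ 40 (mod 453). Now have (40|453).
Factor out 2: 40 = 2^3·5. Since 453 ≡ 5 (mod 8), (2|453) = -1, and (2|453)^3 = -1. Now have -(5|453).
5 ≡ 1 (mod 4), so quadratic reciprocity gives (5|453) = (453|5). Reduce: 453 ≡ 3 (mod 5). Now have -(3|5).
5 ≡ 1 (mod 4), so quadratic reciprocity gives (3|5) = (5|3). Reduce: 5 ≡ 2 (mod 3). Now have -(2|3).
Factor out 2: 2 = 2. Since 3 ≡ 3 (mod 8), (2|3) = -1. Now have (1|3).
(1|3) = 1. Collecting the sign factors: 1.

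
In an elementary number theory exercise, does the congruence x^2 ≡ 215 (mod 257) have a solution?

yes

257 ≡ 1 (mod 4), so quadratic reciprocity gives (215|257) = (257|215). Reduce: 257 ≡ 42 (mod 215). Now have (42|215).
Factor out 2: 42 = 2·21. Since 215 ≡ 7 (mod 8), (2|215) = +1. Now have (21|215).
21 ≡ 1 (mod 4), so quadratic reciprocity gives (21|215) = (215|21). Reduce: 215 ≡ 5 (mod 21). Now have (5|21).
5 ≡ 1 (mod 4), so quadratic reciprocity gives (5|21) = (21|5). Reduce: 21 ≡ 1 (mod 5). Now have (1|5).
(1|5) = 1. Collecting the sign factors: 1.
(215|257) = 1, and 257 is prime, so 215 is a quadratic residue mod 257.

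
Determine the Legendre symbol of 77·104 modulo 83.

By multiplicativity, (77·104|83) = (77|83)·(104|83).
First factor (77|83):
(77|83)
  = (83|77)    [QR: 77 ≡ 1 mod 4, sign kept]
  = (6|77)    [83 ≡ 6 mod 77]
  = -(3|77)    [77 ≡ 5 mod 8 ⇒ (2|77) = -1]
  = -(77|3)    [QR: 77 ≡ 1 mod 4, sign kept]
  = -(2|3)    [77 ≡ 2 mod 3]
  = (1|3)    [3 ≡ 3 mod 8 ⇒ (2|3) = -1]
  = 1    [(1|3) = 1]
Second factor (104|83):
(104|83)
  = (21|83)    [104 ≡ 21 mod 83]
  = (83|21)    [QR: 21 ≡ 1 mod 4, sign kept]
  = (20|21)    [83 ≡ 20 mod 21]
  = (5|21)    [21 ≡ 5 mod 8 ⇒ (2|21)^2 = +1]
  = (21|5)    [QR: 5 ≡ 1 mod 4, sign kept]
  = (1|5)    [21 ≡ 1 mod 5]
  = 1    [(1|5) = 1]
Product: (1)·(1) = 1.

1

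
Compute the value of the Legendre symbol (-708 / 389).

-1

Pull out -1: (-708 / 389) = (-1 / 389)·(708 / 389). Since 389 ≡ 1 (mod 4), (-1 / 389) = +1. Now have (708 / 389).
Reduce the numerator: 708 ≡ 319 (mod 389), so (708 / 389) = (319 / 389).
389 ≡ 1 (mod 4), so quadratic reciprocity gives (319 / 389) = (389 / 319). Reduce: 389 ≡ 70 (mod 319). Now have (70 / 319).
Factor out 2: 70 = 2·35. Since 319 ≡ 7 (mod 8), (2 / 319) = +1. Now have (35 / 319).
Both 35 ≡ 3 and 319 ≡ 3 (mod 4), so reciprocity gives (35 / 319) = -(319 / 35). Reduce: 319 ≡ 4 (mod 35). Now have -(4 / 35).
Factor out 2: 4 = 2^2. Since 35 ≡ 3 (mod 8), (2 / 35) = -1, and (2 / 35)^2 = +1. Now have -(1 / 35).
(1 / 35) = 1. Collecting the sign factors: -1.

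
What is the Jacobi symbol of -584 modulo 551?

Reduce the numerator: -584 ≡ 518 (mod 551), so (-584/551) = (518/551).
Factor out 2: 518 = 2·259. Since 551 ≡ 7 (mod 8), (2/551) = +1. Now have (259/551).
Both 259 ≡ 3 and 551 ≡ 3 (mod 4), so reciprocity gives (259/551) = -(551/259). Reduce: 551 ≡ 33 (mod 259). Now have -(33/259).
33 ≡ 1 (mod 4), so quadratic reciprocity gives (33/259) = (259/33). Reduce: 259 ≡ 28 (mod 33). Now have -(28/33).
Factor out 2: 28 = 2^2·7. Since 33 ≡ 1 (mod 8), (2/33) = +1, and (2/33)^2 = +1. Now have -(7/33).
33 ≡ 1 (mod 4), so quadratic reciprocity gives (7/33) = (33/7). Reduce: 33 ≡ 5 (mod 7). Now have -(5/7).
5 ≡ 1 (mod 4), so quadratic reciprocity gives (5/7) = (7/5). Reduce: 7 ≡ 2 (mod 5). Now have -(2/5).
Factor out 2: 2 = 2. Since 5 ≡ 5 (mod 8), (2/5) = -1. Now have (1/5).
(1/5) = 1. Collecting the sign factors: 1.

1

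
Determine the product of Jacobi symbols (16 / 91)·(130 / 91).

By multiplicativity, (16·130 / 91) = (16 / 91)·(130 / 91).
First factor (16 / 91):
(16 / 91)
  = (1 / 91)    [91 ≡ 3 mod 8 ⇒ (2 / 91)^4 = +1]
  = 1    [(1 / 91) = 1]
Second factor (130 / 91):
(130 / 91)
  = (39 / 91)    [130 ≡ 39 mod 91]
  = -(91 / 39)    [QR: both ≡ 3 mod 4, sign flips]
  = -(13 / 39)    [91 ≡ 13 mod 39]
  = -(39 / 13)    [QR: 13 ≡ 1 mod 4, sign kept]
  = -(0 / 13)    [39 ≡ 0 mod 13]
  = 0    [numerator 0, gcd > 1]
Product: (1)·(0) = 0.

0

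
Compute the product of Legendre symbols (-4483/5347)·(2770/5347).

1

By multiplicativity, (-4483·2770/5347) = (-4483/5347)·(2770/5347).
First factor (-4483/5347):
(-4483/5347)
  = (864/5347)    [-4483 ≡ 864 mod 5347]
  = -(27/5347)    [5347 ≡ 3 mod 8 ⇒ (2/5347)^5 = -1]
  = (5347/27)    [QR: both ≡ 3 mod 4, sign flips]
  = (1/27)    [5347 ≡ 1 mod 27]
  = 1    [(1/27) = 1]
Second factor (2770/5347):
(2770/5347)
  = -(1385/5347)    [5347 ≡ 3 mod 8 ⇒ (2/5347) = -1]
  = -(5347/1385)    [QR: 1385 ≡ 1 mod 4, sign kept]
  = -(1192/1385)    [5347 ≡ 1192 mod 1385]
  = -(149/1385)    [1385 ≡ 1 mod 8 ⇒ (2/1385)^3 = +1]
  = -(1385/149)    [QR: 149 ≡ 1 mod 4, sign kept]
  = -(44/149)    [1385 ≡ 44 mod 149]
  = -(11/149)    [149 ≡ 5 mod 8 ⇒ (2/149)^2 = +1]
  = -(149/11)    [QR: 149 ≡ 1 mod 4, sign kept]
  = -(6/11)    [149 ≡ 6 mod 11]
  = (3/11)    [11 ≡ 3 mod 8 ⇒ (2/11) = -1]
  = -(11/3)    [QR: both ≡ 3 mod 4, sign flips]
  = -(2/3)    [11 ≡ 2 mod 3]
  = (1/3)    [3 ≡ 3 mod 8 ⇒ (2/3) = -1]
  = 1    [(1/3) = 1]
Product: (1)·(1) = 1.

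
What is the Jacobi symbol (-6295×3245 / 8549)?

1

By multiplicativity, (-6295·3245 / 8549) = (-6295 / 8549)·(3245 / 8549).
First factor (-6295 / 8549):
(-6295 / 8549)
  = (2254 / 8549)    [-6295 ≡ 2254 mod 8549]
  = -(1127 / 8549)    [8549 ≡ 5 mod 8 ⇒ (2 / 8549) = -1]
  = -(8549 / 1127)    [QR: 8549 ≡ 1 mod 4, sign kept]
  = -(660 / 1127)    [8549 ≡ 660 mod 1127]
  = -(165 / 1127)    [1127 ≡ 7 mod 8 ⇒ (2 / 1127)^2 = +1]
  = -(1127 / 165)    [QR: 165 ≡ 1 mod 4, sign kept]
  = -(137 / 165)    [1127 ≡ 137 mod 165]
  = -(165 / 137)    [QR: 137 ≡ 1 mod 4, sign kept]
  = -(28 / 137)    [165 ≡ 28 mod 137]
  = -(7 / 137)    [137 ≡ 1 mod 8 ⇒ (2 / 137)^2 = +1]
  = -(137 / 7)    [QR: 137 ≡ 1 mod 4, sign kept]
  = -(4 / 7)    [137 ≡ 4 mod 7]
  = -(1 / 7)    [7 ≡ 7 mod 8 ⇒ (2 / 7)^2 = +1]
  = -1    [(1 / 7) = 1]
Second factor (3245 / 8549):
(3245 / 8549)
  = (8549 / 3245)    [QR: 3245 ≡ 1 mod 4, sign kept]
  = (2059 / 3245)    [8549 ≡ 2059 mod 3245]
  = (3245 / 2059)    [QR: 3245 ≡ 1 mod 4, sign kept]
  = (1186 / 2059)    [3245 ≡ 1186 mod 2059]
  = -(593 / 2059)    [2059 ≡ 3 mod 8 ⇒ (2 / 2059) = -1]
  = -(2059 / 593)    [QR: 593 ≡ 1 mod 4, sign kept]
  = -(280 / 593)    [2059 ≡ 280 mod 593]
  = -(35 / 593)    [593 ≡ 1 mod 8 ⇒ (2 / 593)^3 = +1]
  = -(593 / 35)    [QR: 593 ≡ 1 mod 4, sign kept]
  = -(33 / 35)    [593 ≡ 33 mod 35]
  = -(35 / 33)    [QR: 33 ≡ 1 mod 4, sign kept]
  = -(2 / 33)    [35 ≡ 2 mod 33]
  = -(1 / 33)    [33 ≡ 1 mod 8 ⇒ (2 / 33) = +1]
  = -1    [(1 / 33) = 1]
Product: (-1)·(-1) = 1.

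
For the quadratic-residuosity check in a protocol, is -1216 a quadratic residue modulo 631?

Reduce the numerator: -1216 ≡ 46 (mod 631), so (-1216/631) = (46/631).
Factor out 2: 46 = 2·23. Since 631 ≡ 7 (mod 8), (2/631) = +1. Now have (23/631).
Both 23 ≡ 3 and 631 ≡ 3 (mod 4), so reciprocity gives (23/631) = -(631/23). Reduce: 631 ≡ 10 (mod 23). Now have -(10/23).
Factor out 2: 10 = 2·5. Since 23 ≡ 7 (mod 8), (2/23) = +1. Now have -(5/23).
5 ≡ 1 (mod 4), so quadratic reciprocity gives (5/23) = (23/5). Reduce: 23 ≡ 3 (mod 5). Now have -(3/5).
5 ≡ 1 (mod 4), so quadratic reciprocity gives (3/5) = (5/3). Reduce: 5 ≡ 2 (mod 3). Now have -(2/3).
Factor out 2: 2 = 2. Since 3 ≡ 3 (mod 8), (2/3) = -1. Now have (1/3).
(1/3) = 1. Collecting the sign factors: 1.
(-1216/631) = 1, and 631 is prime, so -1216 is a quadratic residue mod 631.

yes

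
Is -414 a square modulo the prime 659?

yes

(-414/659)
  = -(414/659)    [659 ≡ 3 mod 4 ⇒ (-1/659) = -1]
  = (207/659)    [659 ≡ 3 mod 8 ⇒ (2/659) = -1]
  = -(659/207)    [QR: both ≡ 3 mod 4, sign flips]
  = -(38/207)    [659 ≡ 38 mod 207]
  = -(19/207)    [207 ≡ 7 mod 8 ⇒ (2/207) = +1]
  = (207/19)    [QR: both ≡ 3 mod 4, sign flips]
  = (17/19)    [207 ≡ 17 mod 19]
  = (19/17)    [QR: 17 ≡ 1 mod 4, sign kept]
  = (2/17)    [19 ≡ 2 mod 17]
  = (1/17)    [17 ≡ 1 mod 8 ⇒ (2/17) = +1]
  = 1    [(1/17) = 1]
The Legendre symbol is 1, so x^2 ≡ -414 (mod 659) has solution.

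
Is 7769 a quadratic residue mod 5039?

no

Reduce the numerator: 7769 ≡ 2730 (mod 5039), so (7769/5039) = (2730/5039).
Factor out 2: 2730 = 2·1365. Since 5039 ≡ 7 (mod 8), (2/5039) = +1. Now have (1365/5039).
1365 ≡ 1 (mod 4), so quadratic reciprocity gives (1365/5039) = (5039/1365). Reduce: 5039 ≡ 944 (mod 1365). Now have (944/1365).
Factor out 2: 944 = 2^4·59. Since 1365 ≡ 5 (mod 8), (2/1365) = -1, and (2/1365)^4 = +1. Now have (59/1365).
1365 ≡ 1 (mod 4), so quadratic reciprocity gives (59/1365) = (1365/59). Reduce: 1365 ≡ 8 (mod 59). Now have (8/59).
Factor out 2: 8 = 2^3. Since 59 ≡ 3 (mod 8), (2/59) = -1, and (2/59)^3 = -1. Now have -(1/59).
(1/59) = 1. Collecting the sign factors: -1.
(7769/5039) = -1, and 5039 is prime, so 7769 is not a quadratic residue mod 5039.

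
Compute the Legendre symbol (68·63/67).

-1

By multiplicativity, (68·63/67) = (68/67)·(63/67).
First factor (68/67):
Reduce the numerator: 68 ≡ 1 (mod 67), so (68/67) = (1/67).
(1/67) = 1. Collecting the sign factors: 1.
Second factor (63/67):
Both 63 ≡ 3 and 67 ≡ 3 (mod 4), so reciprocity gives (63/67) = -(67/63). Reduce: 67 ≡ 4 (mod 63). Now have -(4/63).
Factor out 2: 4 = 2^2. Since 63 ≡ 7 (mod 8), (2/63) = +1, and (2/63)^2 = +1. Now have -(1/63).
(1/63) = 1. Collecting the sign factors: -1.
Product: (1)·(-1) = -1.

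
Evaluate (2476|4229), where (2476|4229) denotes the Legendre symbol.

(2476|4229)
  = (619|4229)    [4229 ≡ 5 mod 8 ⇒ (2|4229)^2 = +1]
  = (4229|619)    [QR: 4229 ≡ 1 mod 4, sign kept]
  = (515|619)    [4229 ≡ 515 mod 619]
  = -(619|515)    [QR: both ≡ 3 mod 4, sign flips]
  = -(104|515)    [619 ≡ 104 mod 515]
  = (13|515)    [515 ≡ 3 mod 8 ⇒ (2|515)^3 = -1]
  = (515|13)    [QR: 13 ≡ 1 mod 4, sign kept]
  = (8|13)    [515 ≡ 8 mod 13]
  = -(1|13)    [13 ≡ 5 mod 8 ⇒ (2|13)^3 = -1]
  = -1    [(1|13) = 1]

-1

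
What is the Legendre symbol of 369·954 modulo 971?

1

By multiplicativity, (369·954/971) = (369/971)·(954/971).
First factor (369/971):
(369/971)
  = (971/369)    [QR: 369 ≡ 1 mod 4, sign kept]
  = (233/369)    [971 ≡ 233 mod 369]
  = (369/233)    [QR: 233 ≡ 1 mod 4, sign kept]
  = (136/233)    [369 ≡ 136 mod 233]
  = (17/233)    [233 ≡ 1 mod 8 ⇒ (2/233)^3 = +1]
  = (233/17)    [QR: 17 ≡ 1 mod 4, sign kept]
  = (12/17)    [233 ≡ 12 mod 17]
  = (3/17)    [17 ≡ 1 mod 8 ⇒ (2/17)^2 = +1]
  = (17/3)    [QR: 17 ≡ 1 mod 4, sign kept]
  = (2/3)    [17 ≡ 2 mod 3]
  = -(1/3)    [3 ≡ 3 mod 8 ⇒ (2/3) = -1]
  = -1    [(1/3) = 1]
Second factor (954/971):
(954/971)
  = -(477/971)    [971 ≡ 3 mod 8 ⇒ (2/971) = -1]
  = -(971/477)    [QR: 477 ≡ 1 mod 4, sign kept]
  = -(17/477)    [971 ≡ 17 mod 477]
  = -(477/17)    [QR: 17 ≡ 1 mod 4, sign kept]
  = -(1/17)    [477 ≡ 1 mod 17]
  = -1    [(1/17) = 1]
Product: (-1)·(-1) = 1.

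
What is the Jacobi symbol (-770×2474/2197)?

By multiplicativity, (-770·2474/2197) = (-770/2197)·(2474/2197).
First factor (-770/2197):
(-770/2197)
  = (1427/2197)    [-770 ≡ 1427 mod 2197]
  = (2197/1427)    [QR: 2197 ≡ 1 mod 4, sign kept]
  = (770/1427)    [2197 ≡ 770 mod 1427]
  = -(385/1427)    [1427 ≡ 3 mod 8 ⇒ (2/1427) = -1]
  = -(1427/385)    [QR: 385 ≡ 1 mod 4, sign kept]
  = -(272/385)    [1427 ≡ 272 mod 385]
  = -(17/385)    [385 ≡ 1 mod 8 ⇒ (2/385)^4 = +1]
  = -(385/17)    [QR: 17 ≡ 1 mod 4, sign kept]
  = -(11/17)    [385 ≡ 11 mod 17]
  = -(17/11)    [QR: 17 ≡ 1 mod 4, sign kept]
  = -(6/11)    [17 ≡ 6 mod 11]
  = (3/11)    [11 ≡ 3 mod 8 ⇒ (2/11) = -1]
  = -(11/3)    [QR: both ≡ 3 mod 4, sign flips]
  = -(2/3)    [11 ≡ 2 mod 3]
  = (1/3)    [3 ≡ 3 mod 8 ⇒ (2/3) = -1]
  = 1    [(1/3) = 1]
Second factor (2474/2197):
(2474/2197)
  = (277/2197)    [2474 ≡ 277 mod 2197]
  = (2197/277)    [QR: 277 ≡ 1 mod 4, sign kept]
  = (258/277)    [2197 ≡ 258 mod 277]
  = -(129/277)    [277 ≡ 5 mod 8 ⇒ (2/277) = -1]
  = -(277/129)    [QR: 129 ≡ 1 mod 4, sign kept]
  = -(19/129)    [277 ≡ 19 mod 129]
  = -(129/19)    [QR: 129 ≡ 1 mod 4, sign kept]
  = -(15/19)    [129 ≡ 15 mod 19]
  = (19/15)    [QR: both ≡ 3 mod 4, sign flips]
  = (4/15)    [19 ≡ 4 mod 15]
  = (1/15)    [15 ≡ 7 mod 8 ⇒ (2/15)^2 = +1]
  = 1    [(1/15) = 1]
Product: (1)·(1) = 1.

1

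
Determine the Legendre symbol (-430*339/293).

1

By multiplicativity, (-430·339/293) = (-430/293)·(339/293).
First factor (-430/293):
(-430/293)
  = (156/293)    [-430 ≡ 156 mod 293]
  = (39/293)    [293 ≡ 5 mod 8 ⇒ (2/293)^2 = +1]
  = (293/39)    [QR: 293 ≡ 1 mod 4, sign kept]
  = (20/39)    [293 ≡ 20 mod 39]
  = (5/39)    [39 ≡ 7 mod 8 ⇒ (2/39)^2 = +1]
  = (39/5)    [QR: 5 ≡ 1 mod 4, sign kept]
  = (4/5)    [39 ≡ 4 mod 5]
  = (1/5)    [5 ≡ 5 mod 8 ⇒ (2/5)^2 = +1]
  = 1    [(1/5) = 1]
Second factor (339/293):
(339/293)
  = (46/293)    [339 ≡ 46 mod 293]
  = -(23/293)    [293 ≡ 5 mod 8 ⇒ (2/293) = -1]
  = -(293/23)    [QR: 293 ≡ 1 mod 4, sign kept]
  = -(17/23)    [293 ≡ 17 mod 23]
  = -(23/17)    [QR: 17 ≡ 1 mod 4, sign kept]
  = -(6/17)    [23 ≡ 6 mod 17]
  = -(3/17)    [17 ≡ 1 mod 8 ⇒ (2/17) = +1]
  = -(17/3)    [QR: 17 ≡ 1 mod 4, sign kept]
  = -(2/3)    [17 ≡ 2 mod 3]
  = (1/3)    [3 ≡ 3 mod 8 ⇒ (2/3) = -1]
  = 1    [(1/3) = 1]
Product: (1)·(1) = 1.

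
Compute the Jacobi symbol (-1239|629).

Reduce the numerator: -1239 ≡ 19 (mod 629), so (-1239|629) = (19|629).
629 ≡ 1 (mod 4), so quadratic reciprocity gives (19|629) = (629|19). Reduce: 629 ≡ 2 (mod 19). Now have (2|19).
Factor out 2: 2 = 2. Since 19 ≡ 3 (mod 8), (2|19) = -1. Now have -(1|19).
(1|19) = 1. Collecting the sign factors: -1.

-1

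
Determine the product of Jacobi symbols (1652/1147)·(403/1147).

By multiplicativity, (1652·403/1147) = (1652/1147)·(403/1147).
First factor (1652/1147):
Reduce the numerator: 1652 ≡ 505 (mod 1147), so (1652/1147) = (505/1147).
505 ≡ 1 (mod 4), so quadratic reciprocity gives (505/1147) = (1147/505). Reduce: 1147 ≡ 137 (mod 505). Now have (137/505).
137 ≡ 1 (mod 4), so quadratic reciprocity gives (137/505) = (505/137). Reduce: 505 ≡ 94 (mod 137). Now have (94/137).
Factor out 2: 94 = 2·47. Since 137 ≡ 1 (mod 8), (2/137) = +1. Now have (47/137).
137 ≡ 1 (mod 4), so quadratic reciprocity gives (47/137) = (137/47). Reduce: 137 ≡ 43 (mod 47). Now have (43/47).
Both 43 ≡ 3 and 47 ≡ 3 (mod 4), so reciprocity gives (43/47) = -(47/43). Reduce: 47 ≡ 4 (mod 43). Now have -(4/43).
Factor out 2: 4 = 2^2. Since 43 ≡ 3 (mod 8), (2/43) = -1, and (2/43)^2 = +1. Now have -(1/43).
(1/43) = 1. Collecting the sign factors: -1.
Second factor (403/1147):
Both 403 ≡ 3 and 1147 ≡ 3 (mod 4), so reciprocity gives (403/1147) = -(1147/403). Reduce: 1147 ≡ 341 (mod 403). Now have -(341/403).
341 ≡ 1 (mod 4), so quadratic reciprocity gives (341/403) = (403/341). Reduce: 403 ≡ 62 (mod 341). Now have -(62/341).
Factor out 2: 62 = 2·31. Since 341 ≡ 5 (mod 8), (2/341) = -1. Now have (31/341).
341 ≡ 1 (mod 4), so quadratic reciprocity gives (31/341) = (341/31). Reduce: 341 ≡ 0 (mod 31). Now have (0/31).
The numerator is now 0 with denominator 31 > 1: the symbol is 0.
Product: (-1)·(0) = 0.

0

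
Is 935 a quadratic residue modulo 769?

(935/769)
  = (166/769)    [935 ≡ 166 mod 769]
  = (83/769)    [769 ≡ 1 mod 8 ⇒ (2/769) = +1]
  = (769/83)    [QR: 769 ≡ 1 mod 4, sign kept]
  = (22/83)    [769 ≡ 22 mod 83]
  = -(11/83)    [83 ≡ 3 mod 8 ⇒ (2/83) = -1]
  = (83/11)    [QR: both ≡ 3 mod 4, sign flips]
  = (6/11)    [83 ≡ 6 mod 11]
  = -(3/11)    [11 ≡ 3 mod 8 ⇒ (2/11) = -1]
  = (11/3)    [QR: both ≡ 3 mod 4, sign flips]
  = (2/3)    [11 ≡ 2 mod 3]
  = -(1/3)    [3 ≡ 3 mod 8 ⇒ (2/3) = -1]
  = -1    [(1/3) = 1]
(935/769) = -1, and 769 is prime, so 935 is not a quadratic residue mod 769.

no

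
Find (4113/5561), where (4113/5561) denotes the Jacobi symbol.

-1

4113 ≡ 1 (mod 4), so quadratic reciprocity gives (4113/5561) = (5561/4113). Reduce: 5561 ≡ 1448 (mod 4113). Now have (1448/4113).
Factor out 2: 1448 = 2^3·181. Since 4113 ≡ 1 (mod 8), (2/4113) = +1, and (2/4113)^3 = +1. Now have (181/4113).
181 ≡ 1 (mod 4), so quadratic reciprocity gives (181/4113) = (4113/181). Reduce: 4113 ≡ 131 (mod 181). Now have (131/181).
181 ≡ 1 (mod 4), so quadratic reciprocity gives (131/181) = (181/131). Reduce: 181 ≡ 50 (mod 131). Now have (50/131).
Factor out 2: 50 = 2·25. Since 131 ≡ 3 (mod 8), (2/131) = -1. Now have -(25/131).
25 ≡ 1 (mod 4), so quadratic reciprocity gives (25/131) = (131/25). Reduce: 131 ≡ 6 (mod 25). Now have -(6/25).
Factor out 2: 6 = 2·3. Since 25 ≡ 1 (mod 8), (2/25) = +1. Now have -(3/25).
25 ≡ 1 (mod 4), so quadratic reciprocity gives (3/25) = (25/3). Reduce: 25 ≡ 1 (mod 3). Now have -(1/3).
(1/3) = 1. Collecting the sign factors: -1.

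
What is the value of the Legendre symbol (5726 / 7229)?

(5726 / 7229)
  = -(2863 / 7229)    [7229 ≡ 5 mod 8 ⇒ (2 / 7229) = -1]
  = -(7229 / 2863)    [QR: 7229 ≡ 1 mod 4, sign kept]
  = -(1503 / 2863)    [7229 ≡ 1503 mod 2863]
  = (2863 / 1503)    [QR: both ≡ 3 mod 4, sign flips]
  = (1360 / 1503)    [2863 ≡ 1360 mod 1503]
  = (85 / 1503)    [1503 ≡ 7 mod 8 ⇒ (2 / 1503)^4 = +1]
  = (1503 / 85)    [QR: 85 ≡ 1 mod 4, sign kept]
  = (58 / 85)    [1503 ≡ 58 mod 85]
  = -(29 / 85)    [85 ≡ 5 mod 8 ⇒ (2 / 85) = -1]
  = -(85 / 29)    [QR: 29 ≡ 1 mod 4, sign kept]
  = -(27 / 29)    [85 ≡ 27 mod 29]
  = -(29 / 27)    [QR: 29 ≡ 1 mod 4, sign kept]
  = -(2 / 27)    [29 ≡ 2 mod 27]
  = (1 / 27)    [27 ≡ 3 mod 8 ⇒ (2 / 27) = -1]
  = 1    [(1 / 27) = 1]

1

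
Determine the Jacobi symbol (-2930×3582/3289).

1

By multiplicativity, (-2930·3582/3289) = (-2930/3289)·(3582/3289).
First factor (-2930/3289):
Reduce the numerator: -2930 ≡ 359 (mod 3289), so (-2930/3289) = (359/3289).
3289 ≡ 1 (mod 4), so quadratic reciprocity gives (359/3289) = (3289/359). Reduce: 3289 ≡ 58 (mod 359). Now have (58/359).
Factor out 2: 58 = 2·29. Since 359 ≡ 7 (mod 8), (2/359) = +1. Now have (29/359).
29 ≡ 1 (mod 4), so quadratic reciprocity gives (29/359) = (359/29). Reduce: 359 ≡ 11 (mod 29). Now have (11/29).
29 ≡ 1 (mod 4), so quadratic reciprocity gives (11/29) = (29/11). Reduce: 29 ≡ 7 (mod 11). Now have (7/11).
Both 7 ≡ 3 and 11 ≡ 3 (mod 4), so reciprocity gives (7/11) = -(11/7). Reduce: 11 ≡ 4 (mod 7). Now have -(4/7).
Factor out 2: 4 = 2^2. Since 7 ≡ 7 (mod 8), (2/7) = +1, and (2/7)^2 = +1. Now have -(1/7).
(1/7) = 1. Collecting the sign factors: -1.
Second factor (3582/3289):
Reduce the numerator: 3582 ≡ 293 (mod 3289), so (3582/3289) = (293/3289).
293 ≡ 1 (mod 4), so quadratic reciprocity gives (293/3289) = (3289/293). Reduce: 3289 ≡ 66 (mod 293). Now have (66/293).
Factor out 2: 66 = 2·33. Since 293 ≡ 5 (mod 8), (2/293) = -1. Now have -(33/293).
33 ≡ 1 (mod 4), so quadratic reciprocity gives (33/293) = (293/33). Reduce: 293 ≡ 29 (mod 33). Now have -(29/33).
29 ≡ 1 (mod 4), so quadratic reciprocity gives (29/33) = (33/29). Reduce: 33 ≡ 4 (mod 29). Now have -(4/29).
Factor out 2: 4 = 2^2. Since 29 ≡ 5 (mod 8), (2/29) = -1, and (2/29)^2 = +1. Now have -(1/29).
(1/29) = 1. Collecting the sign factors: -1.
Product: (-1)·(-1) = 1.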